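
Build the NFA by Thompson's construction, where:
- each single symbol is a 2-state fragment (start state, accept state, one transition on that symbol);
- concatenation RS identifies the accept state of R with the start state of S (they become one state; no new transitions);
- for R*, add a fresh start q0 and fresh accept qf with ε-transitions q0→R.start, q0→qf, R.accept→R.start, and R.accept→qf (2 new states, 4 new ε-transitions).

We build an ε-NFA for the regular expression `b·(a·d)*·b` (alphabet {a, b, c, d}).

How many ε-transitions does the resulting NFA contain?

4

Recursing over subexpressions:
Each of the 4 symbol leaves contributes 0 ε-transitions.
  a·d → 0 ε-transitions
  (a·d)* → 4 ε-transitions
  b·(a·d)*·b → 4 ε-transitions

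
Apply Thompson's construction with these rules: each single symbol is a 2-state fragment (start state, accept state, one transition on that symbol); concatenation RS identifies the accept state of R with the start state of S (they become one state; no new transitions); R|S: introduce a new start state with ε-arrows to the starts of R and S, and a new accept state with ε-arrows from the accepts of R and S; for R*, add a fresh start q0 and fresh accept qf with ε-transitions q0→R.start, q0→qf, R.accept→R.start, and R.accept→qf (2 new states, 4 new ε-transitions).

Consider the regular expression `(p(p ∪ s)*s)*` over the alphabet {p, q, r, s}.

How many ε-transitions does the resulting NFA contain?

Building bottom-up:
Each of the 4 symbol leaves contributes 0 ε-transitions.
  p ∪ s = 4 ε-transitions
  (p ∪ s)* = 8 ε-transitions
  p(p ∪ s)*s = 8 ε-transitions
  (p(p ∪ s)*s)* = 12 ε-transitions

12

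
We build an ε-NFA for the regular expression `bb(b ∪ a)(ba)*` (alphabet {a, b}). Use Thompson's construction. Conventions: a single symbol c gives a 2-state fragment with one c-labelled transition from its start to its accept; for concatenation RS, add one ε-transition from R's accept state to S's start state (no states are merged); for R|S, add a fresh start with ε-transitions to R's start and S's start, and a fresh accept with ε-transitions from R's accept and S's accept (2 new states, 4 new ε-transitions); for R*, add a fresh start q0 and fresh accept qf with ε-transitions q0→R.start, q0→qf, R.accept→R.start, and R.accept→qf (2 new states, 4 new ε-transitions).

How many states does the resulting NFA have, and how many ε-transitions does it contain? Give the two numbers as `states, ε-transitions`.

16, 12

Building bottom-up:
Each of the 6 symbol leaves contributes 2 states and 0 ε-transitions.
  b ∪ a — 6 states, 4 ε-transitions
  ba — 4 states, 1 ε-transition
  (ba)* — 6 states, 5 ε-transitions
  bb(b ∪ a)(ba)* — 16 states, 12 ε-transitions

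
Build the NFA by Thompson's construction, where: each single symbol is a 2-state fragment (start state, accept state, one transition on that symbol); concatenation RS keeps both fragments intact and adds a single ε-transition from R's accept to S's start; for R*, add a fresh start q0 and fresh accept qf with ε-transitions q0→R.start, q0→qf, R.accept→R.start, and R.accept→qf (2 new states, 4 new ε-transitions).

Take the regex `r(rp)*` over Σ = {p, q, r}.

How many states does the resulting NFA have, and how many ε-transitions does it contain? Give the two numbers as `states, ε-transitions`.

8, 6

Per subexpression:
Each of the 3 symbol leaves contributes 2 states and 0 ε-transitions.
  rp = 4 states, 1 ε-transition
  (rp)* = 6 states, 5 ε-transitions
  r(rp)* = 8 states, 6 ε-transitions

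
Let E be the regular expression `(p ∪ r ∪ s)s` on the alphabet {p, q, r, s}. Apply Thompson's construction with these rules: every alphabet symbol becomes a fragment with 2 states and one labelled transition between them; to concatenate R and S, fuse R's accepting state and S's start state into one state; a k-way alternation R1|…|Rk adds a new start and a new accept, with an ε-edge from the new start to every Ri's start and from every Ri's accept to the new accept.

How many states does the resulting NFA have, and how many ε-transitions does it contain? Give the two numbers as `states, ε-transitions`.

9, 6

By structural recursion:
Each of the 4 symbol leaves contributes 2 states and 0 ε-transitions.
  p ∪ r ∪ s → 8 states, 6 ε-transitions
  (p ∪ r ∪ s)s → 9 states, 6 ε-transitions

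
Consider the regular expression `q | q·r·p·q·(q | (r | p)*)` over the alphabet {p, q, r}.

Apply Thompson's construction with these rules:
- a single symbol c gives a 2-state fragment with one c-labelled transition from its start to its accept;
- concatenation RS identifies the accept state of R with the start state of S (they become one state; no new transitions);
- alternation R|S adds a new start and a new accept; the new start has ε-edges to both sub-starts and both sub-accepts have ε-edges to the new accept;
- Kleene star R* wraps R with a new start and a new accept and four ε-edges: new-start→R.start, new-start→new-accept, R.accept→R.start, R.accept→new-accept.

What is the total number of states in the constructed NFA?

Bottom-up over the parse tree:
Each of the 8 symbol leaves contributes a 2-state fragment.
  r | p → 6 states
  (r | p)* → 8 states
  q | (r | p)* → 12 states
  q·r·p·q·(q | (r | p)*) → 16 states
  q | q·r·p·q·(q | (r | p)*) → 20 states

20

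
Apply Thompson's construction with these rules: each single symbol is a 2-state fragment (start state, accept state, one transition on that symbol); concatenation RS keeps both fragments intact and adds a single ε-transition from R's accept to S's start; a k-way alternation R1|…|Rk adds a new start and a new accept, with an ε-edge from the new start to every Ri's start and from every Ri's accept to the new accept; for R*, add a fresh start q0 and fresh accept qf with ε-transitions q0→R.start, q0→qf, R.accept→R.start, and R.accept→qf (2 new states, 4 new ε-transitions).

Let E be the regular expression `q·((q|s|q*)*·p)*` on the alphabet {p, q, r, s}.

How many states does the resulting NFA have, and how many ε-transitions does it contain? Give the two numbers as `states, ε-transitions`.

18, 20

Per subexpression:
Each of the 5 symbol leaves contributes 2 states and 0 ε-transitions.
  q* → 4 states, 4 ε-transitions
  q|s|q* → 10 states, 10 ε-transitions
  (q|s|q*)* → 12 states, 14 ε-transitions
  (q|s|q*)*·p → 14 states, 15 ε-transitions
  ((q|s|q*)*·p)* → 16 states, 19 ε-transitions
  q·((q|s|q*)*·p)* → 18 states, 20 ε-transitions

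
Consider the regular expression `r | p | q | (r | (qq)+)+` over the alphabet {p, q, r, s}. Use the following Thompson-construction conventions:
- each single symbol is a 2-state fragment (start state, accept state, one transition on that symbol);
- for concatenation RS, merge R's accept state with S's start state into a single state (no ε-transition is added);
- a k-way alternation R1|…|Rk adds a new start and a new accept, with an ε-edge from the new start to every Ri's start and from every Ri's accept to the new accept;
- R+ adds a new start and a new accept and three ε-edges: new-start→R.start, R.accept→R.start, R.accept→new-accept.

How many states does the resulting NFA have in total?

19

Building bottom-up:
Each of the 6 symbol leaves contributes a 2-state fragment.
  qq → 3 states
  (qq)+ → 5 states
  r | (qq)+ → 9 states
  (r | (qq)+)+ → 11 states
  r | p | q | (r | (qq)+)+ → 19 states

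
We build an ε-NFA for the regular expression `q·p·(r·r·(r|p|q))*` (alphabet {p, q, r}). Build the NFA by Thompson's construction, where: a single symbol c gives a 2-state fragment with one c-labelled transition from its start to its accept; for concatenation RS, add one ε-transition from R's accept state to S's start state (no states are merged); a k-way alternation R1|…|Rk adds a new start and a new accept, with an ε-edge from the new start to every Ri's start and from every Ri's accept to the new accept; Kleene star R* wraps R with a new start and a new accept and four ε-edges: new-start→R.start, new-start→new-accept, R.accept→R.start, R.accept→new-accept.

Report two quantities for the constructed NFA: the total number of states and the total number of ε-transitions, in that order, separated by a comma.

Recursing over subexpressions:
Each of the 7 symbol leaves contributes 2 states and 0 ε-transitions.
  r|p|q → 8 states, 6 ε-transitions
  r·r·(r|p|q) → 12 states, 8 ε-transitions
  (r·r·(r|p|q))* → 14 states, 12 ε-transitions
  q·p·(r·r·(r|p|q))* → 18 states, 14 ε-transitions

18, 14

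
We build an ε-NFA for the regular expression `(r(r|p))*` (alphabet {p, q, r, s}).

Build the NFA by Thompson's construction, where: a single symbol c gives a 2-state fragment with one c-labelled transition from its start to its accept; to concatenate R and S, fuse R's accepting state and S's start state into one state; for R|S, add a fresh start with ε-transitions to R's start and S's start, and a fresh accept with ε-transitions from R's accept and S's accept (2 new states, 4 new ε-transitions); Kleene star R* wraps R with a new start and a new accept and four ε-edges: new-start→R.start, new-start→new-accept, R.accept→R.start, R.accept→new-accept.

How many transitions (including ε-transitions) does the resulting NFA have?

11

Building bottom-up:
Each of the 3 symbol leaves contributes 1 transition (1 symbol, 0 ε).
  r|p — 6 transitions (2 symbol, 4 ε)
  r(r|p) — 7 transitions (3 symbol, 4 ε)
  (r(r|p))* — 11 transitions (3 symbol, 8 ε)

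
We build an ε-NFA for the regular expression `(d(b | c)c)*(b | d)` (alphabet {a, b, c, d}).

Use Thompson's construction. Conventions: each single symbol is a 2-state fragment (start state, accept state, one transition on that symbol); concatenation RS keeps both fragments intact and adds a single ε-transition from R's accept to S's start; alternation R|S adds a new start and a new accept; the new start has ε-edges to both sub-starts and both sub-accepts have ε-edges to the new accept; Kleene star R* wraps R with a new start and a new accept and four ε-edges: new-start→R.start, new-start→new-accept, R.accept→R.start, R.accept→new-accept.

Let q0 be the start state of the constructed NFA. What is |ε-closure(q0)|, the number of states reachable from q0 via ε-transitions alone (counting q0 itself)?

6

Compute the ε-closure size of each fragment's start state recursively; a symbol fragment's start has no outgoing ε-edge, so its closure is just itself (size 1).
  b | c : new start ε-reaches every alternative's start; none of them accept ε, so the new accept is not reached: |closure| = 1 + 1 + 1 = 3
  d(b | c)c : same as the first factor's closure: |closure| = 1
  (d(b | c)c)* : |closure| = 1 (new start) + 1 (body) + 1 (new accept) = 3
  b | d : new start ε-reaches every alternative's start; none of them accept ε, so the new accept is not reached: |closure| = 1 + 1 + 1 = 3
  (d(b | c)c)*(b | d) : |closure| = 3 + 3 = 6 (closure spills across the concat boundary because the left factor accepts ε)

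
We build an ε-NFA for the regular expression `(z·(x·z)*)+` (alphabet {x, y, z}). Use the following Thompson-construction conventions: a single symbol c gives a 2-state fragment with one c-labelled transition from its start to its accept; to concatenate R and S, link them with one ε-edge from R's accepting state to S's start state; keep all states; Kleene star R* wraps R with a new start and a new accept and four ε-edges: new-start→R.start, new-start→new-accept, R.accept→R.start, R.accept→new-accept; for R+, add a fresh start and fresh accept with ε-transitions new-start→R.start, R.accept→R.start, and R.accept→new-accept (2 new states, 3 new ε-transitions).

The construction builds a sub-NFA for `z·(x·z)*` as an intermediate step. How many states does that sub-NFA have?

Fragment for `z·(x·z)*`:
Each of the 3 symbol leaves contributes a 2-state fragment.
  x·z : 4 states
  (x·z)* : 6 states
  z·(x·z)* : 8 states

8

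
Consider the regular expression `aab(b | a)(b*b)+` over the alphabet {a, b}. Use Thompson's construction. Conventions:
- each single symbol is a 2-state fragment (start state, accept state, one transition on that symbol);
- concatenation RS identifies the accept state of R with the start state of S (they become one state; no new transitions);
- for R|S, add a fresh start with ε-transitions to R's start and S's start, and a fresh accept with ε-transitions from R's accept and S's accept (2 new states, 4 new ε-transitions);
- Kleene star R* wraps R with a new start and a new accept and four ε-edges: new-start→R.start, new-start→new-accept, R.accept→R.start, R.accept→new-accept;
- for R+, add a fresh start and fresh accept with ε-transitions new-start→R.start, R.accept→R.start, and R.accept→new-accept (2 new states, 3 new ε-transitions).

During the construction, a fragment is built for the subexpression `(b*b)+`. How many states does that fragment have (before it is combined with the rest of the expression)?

Fragment for `(b*b)+`:
Each of the 2 symbol leaves contributes a 2-state fragment.
  b* → 4 states
  b*b → 5 states
  (b*b)+ → 7 states

7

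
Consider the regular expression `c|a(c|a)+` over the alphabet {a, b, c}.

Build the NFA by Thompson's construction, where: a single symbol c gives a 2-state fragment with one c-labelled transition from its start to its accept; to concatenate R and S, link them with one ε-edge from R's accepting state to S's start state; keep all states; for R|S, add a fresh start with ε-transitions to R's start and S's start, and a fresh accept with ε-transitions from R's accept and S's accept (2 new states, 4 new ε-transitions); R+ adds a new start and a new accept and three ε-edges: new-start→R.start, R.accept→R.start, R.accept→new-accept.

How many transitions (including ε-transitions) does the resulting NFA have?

16

Per subexpression:
Each of the 4 symbol leaves contributes 1 transition (1 symbol, 0 ε).
  c|a → 6 transitions (2 symbol, 4 ε)
  (c|a)+ → 9 transitions (2 symbol, 7 ε)
  a(c|a)+ → 11 transitions (3 symbol, 8 ε)
  c|a(c|a)+ → 16 transitions (4 symbol, 12 ε)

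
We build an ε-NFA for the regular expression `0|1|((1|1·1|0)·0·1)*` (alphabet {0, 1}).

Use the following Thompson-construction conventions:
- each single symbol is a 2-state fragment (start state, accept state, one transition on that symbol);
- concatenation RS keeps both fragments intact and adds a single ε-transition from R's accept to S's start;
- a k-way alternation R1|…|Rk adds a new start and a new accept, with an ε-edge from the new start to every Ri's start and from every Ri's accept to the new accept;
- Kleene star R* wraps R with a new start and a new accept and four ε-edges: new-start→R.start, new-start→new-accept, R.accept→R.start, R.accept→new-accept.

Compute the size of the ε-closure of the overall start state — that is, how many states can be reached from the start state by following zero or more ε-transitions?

10

Let C(F) = |ε-closure(F.start)| within fragment F, and note whether F accepts ε. Symbol fragments have C = 1 and do not accept ε. Then:
  1·1 → |closure| equals the left operand's closure size = 1 (its accept is not ε-reachable, so the closure stops there)
  1|1·1|0 → new start ε-reaches every alternative's start; none of them accept ε, so the new accept is not reached: |closure| = 1 + 1 + 1 + 1 = 4
  (1|1·1|0)·0·1 → |closure| equals the left operand's closure size = 4 (its accept is not ε-reachable, so the closure stops there)
  ((1|1·1|0)·0·1)* → new start has ε-edges to the inner start and to the new accept, so |closure| = 2 + 4 = 6
  0|1|((1|1·1|0)·0·1)* → |closure| = 1 (new start) + (1 + 1 + 6) + 1 (new accept, since some branch ε-reaches its own accept) = 10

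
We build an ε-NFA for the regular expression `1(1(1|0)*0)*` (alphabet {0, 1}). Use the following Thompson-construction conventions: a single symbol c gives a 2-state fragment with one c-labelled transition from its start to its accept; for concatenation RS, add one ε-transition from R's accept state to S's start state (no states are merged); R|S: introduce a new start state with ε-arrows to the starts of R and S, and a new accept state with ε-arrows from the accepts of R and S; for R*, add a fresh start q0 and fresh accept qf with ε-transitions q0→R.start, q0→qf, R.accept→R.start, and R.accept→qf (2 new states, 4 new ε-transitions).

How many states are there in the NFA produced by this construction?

16

Building bottom-up:
Each of the 5 symbol leaves contributes a 2-state fragment.
  1|0 : 6 states
  (1|0)* : 8 states
  1(1|0)*0 : 12 states
  (1(1|0)*0)* : 14 states
  1(1(1|0)*0)* : 16 states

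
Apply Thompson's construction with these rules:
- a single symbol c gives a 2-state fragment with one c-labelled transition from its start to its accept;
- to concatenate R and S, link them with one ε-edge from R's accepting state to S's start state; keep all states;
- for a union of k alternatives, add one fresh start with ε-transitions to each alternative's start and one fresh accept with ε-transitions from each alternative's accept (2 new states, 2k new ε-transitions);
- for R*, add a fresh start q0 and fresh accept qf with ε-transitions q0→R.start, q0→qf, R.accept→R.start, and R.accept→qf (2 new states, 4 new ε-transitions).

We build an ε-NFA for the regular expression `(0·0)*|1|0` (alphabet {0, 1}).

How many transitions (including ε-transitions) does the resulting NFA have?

By structural recursion:
Each of the 4 symbol leaves contributes 1 transition (1 symbol, 0 ε).
  0·0 : 3 transitions (2 symbol, 1 ε)
  (0·0)* : 7 transitions (2 symbol, 5 ε)
  (0·0)*|1|0 : 15 transitions (4 symbol, 11 ε)

15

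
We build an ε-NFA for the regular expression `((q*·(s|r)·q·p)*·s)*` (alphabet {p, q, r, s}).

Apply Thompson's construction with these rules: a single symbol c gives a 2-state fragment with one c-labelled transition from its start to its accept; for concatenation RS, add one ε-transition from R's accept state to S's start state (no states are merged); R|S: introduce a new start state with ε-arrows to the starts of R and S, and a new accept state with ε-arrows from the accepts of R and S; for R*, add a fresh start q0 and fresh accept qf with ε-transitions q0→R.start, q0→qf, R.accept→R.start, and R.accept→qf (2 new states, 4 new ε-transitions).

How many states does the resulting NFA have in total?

By structural recursion:
Each of the 6 symbol leaves contributes a 2-state fragment.
  q* — 4 states
  s|r — 6 states
  q*·(s|r)·q·p — 14 states
  (q*·(s|r)·q·p)* — 16 states
  (q*·(s|r)·q·p)*·s — 18 states
  ((q*·(s|r)·q·p)*·s)* — 20 states

20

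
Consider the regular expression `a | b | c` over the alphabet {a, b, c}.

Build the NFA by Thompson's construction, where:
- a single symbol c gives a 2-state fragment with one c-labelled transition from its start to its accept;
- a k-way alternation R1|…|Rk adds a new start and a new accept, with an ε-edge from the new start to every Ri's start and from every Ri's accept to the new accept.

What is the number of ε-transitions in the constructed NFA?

Bottom-up over the parse tree:
Each of the 3 symbol leaves contributes 0 ε-transitions.
  a | b | c → 6 ε-transitions

6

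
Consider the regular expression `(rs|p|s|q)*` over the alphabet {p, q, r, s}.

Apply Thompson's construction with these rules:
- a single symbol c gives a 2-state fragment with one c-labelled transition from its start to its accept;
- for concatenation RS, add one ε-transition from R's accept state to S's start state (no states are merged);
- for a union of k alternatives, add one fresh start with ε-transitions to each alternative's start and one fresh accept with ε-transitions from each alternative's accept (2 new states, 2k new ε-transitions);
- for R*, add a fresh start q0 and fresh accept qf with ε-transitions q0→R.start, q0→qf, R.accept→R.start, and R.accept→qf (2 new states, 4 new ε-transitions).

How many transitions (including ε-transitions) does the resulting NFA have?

Per subexpression:
Each of the 5 symbol leaves contributes 1 transition (1 symbol, 0 ε).
  rs = 3 transitions (2 symbol, 1 ε)
  rs|p|s|q = 14 transitions (5 symbol, 9 ε)
  (rs|p|s|q)* = 18 transitions (5 symbol, 13 ε)

18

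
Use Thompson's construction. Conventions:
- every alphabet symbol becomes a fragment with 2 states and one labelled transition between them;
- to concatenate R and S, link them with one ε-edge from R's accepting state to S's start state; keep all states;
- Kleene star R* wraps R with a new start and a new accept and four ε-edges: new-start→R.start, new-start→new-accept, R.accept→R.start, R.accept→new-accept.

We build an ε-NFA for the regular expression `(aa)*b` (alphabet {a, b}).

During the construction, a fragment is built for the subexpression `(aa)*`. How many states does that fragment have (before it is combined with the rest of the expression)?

6

Fragment for `(aa)*`:
Each of the 2 symbol leaves contributes a 2-state fragment.
  aa → 4 states
  (aa)* → 6 states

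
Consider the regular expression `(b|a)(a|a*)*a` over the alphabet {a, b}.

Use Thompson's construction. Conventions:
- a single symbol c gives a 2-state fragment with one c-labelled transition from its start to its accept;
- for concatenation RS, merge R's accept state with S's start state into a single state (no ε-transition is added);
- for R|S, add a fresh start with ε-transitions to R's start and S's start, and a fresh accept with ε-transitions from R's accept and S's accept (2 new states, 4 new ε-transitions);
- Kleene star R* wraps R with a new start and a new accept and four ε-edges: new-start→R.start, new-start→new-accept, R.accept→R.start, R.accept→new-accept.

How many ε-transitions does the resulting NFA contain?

By structural recursion:
Each of the 5 symbol leaves contributes 0 ε-transitions.
  b|a : 4 ε-transitions
  a* : 4 ε-transitions
  a|a* : 8 ε-transitions
  (a|a*)* : 12 ε-transitions
  (b|a)(a|a*)*a : 16 ε-transitions

16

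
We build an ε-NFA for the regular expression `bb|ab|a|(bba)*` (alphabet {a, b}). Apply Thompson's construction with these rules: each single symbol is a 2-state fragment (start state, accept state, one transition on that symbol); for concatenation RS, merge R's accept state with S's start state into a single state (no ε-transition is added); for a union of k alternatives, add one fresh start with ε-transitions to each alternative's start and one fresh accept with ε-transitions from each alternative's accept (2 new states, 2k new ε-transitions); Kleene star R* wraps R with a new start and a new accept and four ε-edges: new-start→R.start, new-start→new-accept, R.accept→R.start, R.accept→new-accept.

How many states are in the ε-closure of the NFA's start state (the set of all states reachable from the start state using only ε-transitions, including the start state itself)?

8

Compute the ε-closure size of each fragment's start state recursively; a symbol fragment's start has no outgoing ε-edge, so its closure is just itself (size 1).
  bb : |ε-closure| equals the left operand's closure size = 1 (its accept is not ε-reachable, so the closure stops there)
  ab : same as the first factor's closure: |ε-closure| = 1
  bba : |ε-closure| equals the left operand's closure size = 1 (its accept is not ε-reachable, so the closure stops there)
  (bba)* : |ε-closure| = 1 (new start) + 1 (body) + 1 (new accept) = 3
  bb|ab|a|(bba)* : new start ε-reaches every alternative's start; at least one alternative accepts ε, so the union's new accept is reached too: |ε-closure| = 1 + 1 + 1 + 1 + 3 + 1 = 8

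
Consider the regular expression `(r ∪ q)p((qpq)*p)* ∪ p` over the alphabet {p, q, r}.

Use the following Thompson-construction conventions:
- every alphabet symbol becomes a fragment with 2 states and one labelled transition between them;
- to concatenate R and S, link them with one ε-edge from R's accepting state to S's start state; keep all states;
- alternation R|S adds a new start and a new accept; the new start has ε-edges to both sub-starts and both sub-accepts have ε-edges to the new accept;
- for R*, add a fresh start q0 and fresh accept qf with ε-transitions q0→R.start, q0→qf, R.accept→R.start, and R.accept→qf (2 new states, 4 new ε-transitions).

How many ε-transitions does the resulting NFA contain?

21

By structural recursion:
Each of the 8 symbol leaves contributes 0 ε-transitions.
  r ∪ q → 4 ε-transitions
  qpq → 2 ε-transitions
  (qpq)* → 6 ε-transitions
  (qpq)*p → 7 ε-transitions
  ((qpq)*p)* → 11 ε-transitions
  (r ∪ q)p((qpq)*p)* → 17 ε-transitions
  (r ∪ q)p((qpq)*p)* ∪ p → 21 ε-transitions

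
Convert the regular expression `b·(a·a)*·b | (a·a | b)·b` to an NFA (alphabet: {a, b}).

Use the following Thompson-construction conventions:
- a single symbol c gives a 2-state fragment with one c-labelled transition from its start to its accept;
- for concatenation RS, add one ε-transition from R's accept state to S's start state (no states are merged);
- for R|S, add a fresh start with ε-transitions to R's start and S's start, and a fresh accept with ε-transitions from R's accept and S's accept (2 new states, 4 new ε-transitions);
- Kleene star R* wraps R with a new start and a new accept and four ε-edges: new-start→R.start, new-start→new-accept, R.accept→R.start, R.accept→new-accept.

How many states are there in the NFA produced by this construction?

By structural recursion:
Each of the 8 symbol leaves contributes a 2-state fragment.
  a·a : 4 states
  (a·a)* : 6 states
  b·(a·a)*·b : 10 states
  a·a : 4 states
  a·a | b : 8 states
  (a·a | b)·b : 10 states
  b·(a·a)*·b | (a·a | b)·b : 22 states

22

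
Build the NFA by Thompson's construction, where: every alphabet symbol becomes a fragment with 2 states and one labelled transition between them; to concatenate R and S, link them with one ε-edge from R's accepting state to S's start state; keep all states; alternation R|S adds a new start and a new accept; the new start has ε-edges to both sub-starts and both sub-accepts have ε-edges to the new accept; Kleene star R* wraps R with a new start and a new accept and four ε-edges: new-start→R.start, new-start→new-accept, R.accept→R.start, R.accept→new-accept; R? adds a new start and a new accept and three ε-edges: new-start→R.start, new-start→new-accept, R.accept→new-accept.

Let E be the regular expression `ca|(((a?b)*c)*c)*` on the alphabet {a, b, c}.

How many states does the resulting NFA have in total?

Recursing over subexpressions:
Each of the 6 symbol leaves contributes a 2-state fragment.
  ca = 4 states
  a? = 4 states
  a?b = 6 states
  (a?b)* = 8 states
  (a?b)*c = 10 states
  ((a?b)*c)* = 12 states
  ((a?b)*c)*c = 14 states
  (((a?b)*c)*c)* = 16 states
  ca|(((a?b)*c)*c)* = 22 states

22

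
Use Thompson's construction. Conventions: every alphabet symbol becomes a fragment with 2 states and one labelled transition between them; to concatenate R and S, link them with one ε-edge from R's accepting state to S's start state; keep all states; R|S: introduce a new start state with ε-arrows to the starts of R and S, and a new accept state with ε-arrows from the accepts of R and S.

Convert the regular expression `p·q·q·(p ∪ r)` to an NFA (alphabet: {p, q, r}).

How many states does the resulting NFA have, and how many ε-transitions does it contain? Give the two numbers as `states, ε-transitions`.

12, 7

By structural recursion:
Each of the 5 symbol leaves contributes 2 states and 0 ε-transitions.
  p ∪ r → 6 states, 4 ε-transitions
  p·q·q·(p ∪ r) → 12 states, 7 ε-transitions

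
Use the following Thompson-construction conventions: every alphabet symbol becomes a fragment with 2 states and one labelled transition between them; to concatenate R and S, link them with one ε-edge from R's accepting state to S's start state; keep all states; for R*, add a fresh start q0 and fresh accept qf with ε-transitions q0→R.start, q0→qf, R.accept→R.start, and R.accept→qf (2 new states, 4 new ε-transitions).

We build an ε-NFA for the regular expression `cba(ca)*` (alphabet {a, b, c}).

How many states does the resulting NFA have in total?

Bottom-up over the parse tree:
Each of the 5 symbol leaves contributes a 2-state fragment.
  ca → 4 states
  (ca)* → 6 states
  cba(ca)* → 12 states

12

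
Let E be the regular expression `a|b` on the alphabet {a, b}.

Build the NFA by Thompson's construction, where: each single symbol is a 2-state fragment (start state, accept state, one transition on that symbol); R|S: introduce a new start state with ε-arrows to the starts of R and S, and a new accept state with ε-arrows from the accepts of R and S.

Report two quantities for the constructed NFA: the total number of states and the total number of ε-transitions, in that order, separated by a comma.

6, 4

Recursing over subexpressions:
Each of the 2 symbol leaves contributes 2 states and 0 ε-transitions.
  a|b — 6 states, 4 ε-transitions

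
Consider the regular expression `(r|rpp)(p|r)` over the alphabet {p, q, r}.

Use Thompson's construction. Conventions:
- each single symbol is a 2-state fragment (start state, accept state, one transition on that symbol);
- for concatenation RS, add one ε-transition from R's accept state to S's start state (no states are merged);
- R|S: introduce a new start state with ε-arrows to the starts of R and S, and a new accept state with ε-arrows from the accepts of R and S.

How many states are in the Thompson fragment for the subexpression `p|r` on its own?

Fragment for `p|r`:
Each of the 2 symbol leaves contributes a 2-state fragment.
  p|r — 6 states

6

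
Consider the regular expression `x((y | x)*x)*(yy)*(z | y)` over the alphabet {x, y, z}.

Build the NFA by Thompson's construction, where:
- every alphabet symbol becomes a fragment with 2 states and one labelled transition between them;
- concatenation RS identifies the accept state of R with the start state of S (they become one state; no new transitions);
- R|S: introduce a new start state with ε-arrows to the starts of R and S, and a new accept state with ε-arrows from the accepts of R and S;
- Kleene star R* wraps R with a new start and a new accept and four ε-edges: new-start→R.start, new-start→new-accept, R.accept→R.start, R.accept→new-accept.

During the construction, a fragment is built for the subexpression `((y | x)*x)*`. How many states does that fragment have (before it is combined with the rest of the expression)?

Fragment for `((y | x)*x)*`:
Each of the 3 symbol leaves contributes a 2-state fragment.
  y | x — 6 states
  (y | x)* — 8 states
  (y | x)*x — 9 states
  ((y | x)*x)* — 11 states

11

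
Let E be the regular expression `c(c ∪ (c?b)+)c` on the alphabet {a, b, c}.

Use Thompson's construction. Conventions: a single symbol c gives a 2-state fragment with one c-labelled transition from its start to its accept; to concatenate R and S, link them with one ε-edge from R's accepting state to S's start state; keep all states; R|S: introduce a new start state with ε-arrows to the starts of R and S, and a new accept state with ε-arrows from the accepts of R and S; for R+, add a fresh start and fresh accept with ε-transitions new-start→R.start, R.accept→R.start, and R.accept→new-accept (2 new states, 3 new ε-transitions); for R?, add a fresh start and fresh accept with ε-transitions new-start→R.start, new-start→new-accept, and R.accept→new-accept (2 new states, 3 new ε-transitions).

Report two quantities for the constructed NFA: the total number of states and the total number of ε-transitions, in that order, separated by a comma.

16, 13

Building bottom-up:
Each of the 5 symbol leaves contributes 2 states and 0 ε-transitions.
  c? = 4 states, 3 ε-transitions
  c?b = 6 states, 4 ε-transitions
  (c?b)+ = 8 states, 7 ε-transitions
  c ∪ (c?b)+ = 12 states, 11 ε-transitions
  c(c ∪ (c?b)+)c = 16 states, 13 ε-transitions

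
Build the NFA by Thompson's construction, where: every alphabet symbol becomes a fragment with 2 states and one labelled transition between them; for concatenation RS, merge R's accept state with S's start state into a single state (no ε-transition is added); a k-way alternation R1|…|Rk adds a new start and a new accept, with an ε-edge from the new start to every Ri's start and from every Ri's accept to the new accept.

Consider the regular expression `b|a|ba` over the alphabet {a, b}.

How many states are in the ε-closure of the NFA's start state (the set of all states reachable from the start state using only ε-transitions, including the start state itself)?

4

Compute the ε-closure size of each fragment's start state recursively; a symbol fragment's start has no outgoing ε-edge, so its closure is just itself (size 1).
  ba : |ε-closure| equals the left operand's closure size = 1 (its accept is not ε-reachable, so the closure stops there)
  b|a|ba : |ε-closure| = 1 + 1 + 1 + 1 = 4 (the new accept is not ε-reachable since no branch accepts ε)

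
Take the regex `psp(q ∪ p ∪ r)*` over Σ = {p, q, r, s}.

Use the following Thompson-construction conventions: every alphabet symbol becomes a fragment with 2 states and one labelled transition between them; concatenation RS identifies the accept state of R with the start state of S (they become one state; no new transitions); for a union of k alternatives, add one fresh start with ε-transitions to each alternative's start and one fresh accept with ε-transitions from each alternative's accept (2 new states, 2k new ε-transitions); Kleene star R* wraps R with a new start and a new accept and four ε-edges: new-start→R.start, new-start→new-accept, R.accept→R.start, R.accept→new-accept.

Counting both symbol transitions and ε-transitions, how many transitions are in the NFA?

16

Recursing over subexpressions:
Each of the 6 symbol leaves contributes 1 transition (1 symbol, 0 ε).
  q ∪ p ∪ r → 9 transitions (3 symbol, 6 ε)
  (q ∪ p ∪ r)* → 13 transitions (3 symbol, 10 ε)
  psp(q ∪ p ∪ r)* → 16 transitions (6 symbol, 10 ε)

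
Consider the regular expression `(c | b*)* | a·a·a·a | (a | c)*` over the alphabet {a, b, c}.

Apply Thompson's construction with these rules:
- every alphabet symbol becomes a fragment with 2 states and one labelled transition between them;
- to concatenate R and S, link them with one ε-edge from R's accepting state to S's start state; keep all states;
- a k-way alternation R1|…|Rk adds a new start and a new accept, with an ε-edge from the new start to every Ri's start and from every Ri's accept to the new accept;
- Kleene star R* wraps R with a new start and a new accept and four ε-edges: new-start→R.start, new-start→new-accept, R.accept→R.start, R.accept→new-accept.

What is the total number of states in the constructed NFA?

28

Recursing over subexpressions:
Each of the 8 symbol leaves contributes a 2-state fragment.
  b* → 4 states
  c | b* → 8 states
  (c | b*)* → 10 states
  a·a·a·a → 8 states
  a | c → 6 states
  (a | c)* → 8 states
  (c | b*)* | a·a·a·a | (a | c)* → 28 states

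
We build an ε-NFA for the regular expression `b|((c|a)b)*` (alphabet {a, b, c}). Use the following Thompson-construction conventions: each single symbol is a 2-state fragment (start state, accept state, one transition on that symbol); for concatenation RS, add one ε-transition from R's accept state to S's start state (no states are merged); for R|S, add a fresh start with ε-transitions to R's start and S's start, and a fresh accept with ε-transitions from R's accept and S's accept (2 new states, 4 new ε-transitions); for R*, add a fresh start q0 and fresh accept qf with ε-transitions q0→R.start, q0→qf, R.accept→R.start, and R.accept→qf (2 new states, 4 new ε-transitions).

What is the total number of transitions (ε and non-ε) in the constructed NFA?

Building bottom-up:
Each of the 4 symbol leaves contributes 1 transition (1 symbol, 0 ε).
  c|a = 6 transitions (2 symbol, 4 ε)
  (c|a)b = 8 transitions (3 symbol, 5 ε)
  ((c|a)b)* = 12 transitions (3 symbol, 9 ε)
  b|((c|a)b)* = 17 transitions (4 symbol, 13 ε)

17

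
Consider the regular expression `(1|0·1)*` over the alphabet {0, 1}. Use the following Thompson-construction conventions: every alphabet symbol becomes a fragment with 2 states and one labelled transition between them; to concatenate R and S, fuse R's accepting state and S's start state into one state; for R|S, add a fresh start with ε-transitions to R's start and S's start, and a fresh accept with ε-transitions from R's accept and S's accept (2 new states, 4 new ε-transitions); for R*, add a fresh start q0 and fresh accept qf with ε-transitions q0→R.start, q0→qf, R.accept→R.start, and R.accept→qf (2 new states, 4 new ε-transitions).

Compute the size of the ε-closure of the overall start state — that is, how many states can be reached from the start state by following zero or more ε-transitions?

Work bottom-up. For each fragment F, track |ε-closure(F.start)| and whether F's accept lies in that closure (i.e. whether F accepts ε). A single-symbol fragment has closure size 1 and does not accept ε.
  0·1 — same as the first factor's closure: |closure| = 1
  1|0·1 — |closure| = 1 + 1 + 1 = 3 (the new accept is not ε-reachable since no branch accepts ε)
  (1|0·1)* — the star's fresh start ε-reaches both the body's start and the fresh accept: |closure| = 2 + 3 = 5

5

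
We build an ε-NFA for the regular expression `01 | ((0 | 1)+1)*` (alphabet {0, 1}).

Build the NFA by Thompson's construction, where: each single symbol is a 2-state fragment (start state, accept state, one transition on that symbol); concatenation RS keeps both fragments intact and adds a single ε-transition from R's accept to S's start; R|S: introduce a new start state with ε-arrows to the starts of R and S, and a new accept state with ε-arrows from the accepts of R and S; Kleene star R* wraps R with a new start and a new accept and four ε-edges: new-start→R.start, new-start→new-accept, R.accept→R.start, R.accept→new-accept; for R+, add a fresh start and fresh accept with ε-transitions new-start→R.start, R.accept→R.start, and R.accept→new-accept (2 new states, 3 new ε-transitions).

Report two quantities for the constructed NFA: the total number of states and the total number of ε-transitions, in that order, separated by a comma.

18, 17

Building bottom-up:
Each of the 5 symbol leaves contributes 2 states and 0 ε-transitions.
  01 — 4 states, 1 ε-transition
  0 | 1 — 6 states, 4 ε-transitions
  (0 | 1)+ — 8 states, 7 ε-transitions
  (0 | 1)+1 — 10 states, 8 ε-transitions
  ((0 | 1)+1)* — 12 states, 12 ε-transitions
  01 | ((0 | 1)+1)* — 18 states, 17 ε-transitions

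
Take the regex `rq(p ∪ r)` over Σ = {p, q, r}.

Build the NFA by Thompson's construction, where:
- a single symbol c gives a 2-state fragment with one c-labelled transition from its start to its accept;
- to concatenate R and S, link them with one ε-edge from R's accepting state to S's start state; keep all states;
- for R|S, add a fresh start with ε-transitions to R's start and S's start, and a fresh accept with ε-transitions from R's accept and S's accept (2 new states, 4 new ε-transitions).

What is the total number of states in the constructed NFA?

10

Per subexpression:
Each of the 4 symbol leaves contributes a 2-state fragment.
  p ∪ r = 6 states
  rq(p ∪ r) = 10 states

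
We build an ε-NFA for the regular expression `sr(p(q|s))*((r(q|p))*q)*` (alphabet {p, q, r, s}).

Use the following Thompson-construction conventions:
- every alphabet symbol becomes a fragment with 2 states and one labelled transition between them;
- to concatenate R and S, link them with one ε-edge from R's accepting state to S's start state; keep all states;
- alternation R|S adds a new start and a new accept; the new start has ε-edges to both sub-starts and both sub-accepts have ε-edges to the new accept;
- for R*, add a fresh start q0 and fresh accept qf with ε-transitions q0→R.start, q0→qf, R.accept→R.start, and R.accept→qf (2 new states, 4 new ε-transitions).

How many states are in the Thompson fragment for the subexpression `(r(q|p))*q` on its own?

Fragment for `(r(q|p))*q`:
Each of the 4 symbol leaves contributes a 2-state fragment.
  q|p : 6 states
  r(q|p) : 8 states
  (r(q|p))* : 10 states
  (r(q|p))*q : 12 states

12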